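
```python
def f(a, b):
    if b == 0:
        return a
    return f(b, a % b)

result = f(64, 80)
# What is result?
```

f(64, 80) -> f(80, 64) -> f(64, 16) -> f(16, 0) -> 16

Answer: 16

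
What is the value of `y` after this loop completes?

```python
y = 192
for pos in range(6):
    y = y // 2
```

Halve 6 times: 192 // 2^6 = 3
`y` takes the values: 192 → 96 → 48 → 24 → 12 → 6 → 3

Answer: 3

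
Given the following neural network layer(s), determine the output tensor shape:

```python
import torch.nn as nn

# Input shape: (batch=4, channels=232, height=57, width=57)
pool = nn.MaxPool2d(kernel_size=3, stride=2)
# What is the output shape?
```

Input: (4, 232, 57, 57) -> Output: (4, 232, 28, 28)

Answer: (4, 232, 28, 28)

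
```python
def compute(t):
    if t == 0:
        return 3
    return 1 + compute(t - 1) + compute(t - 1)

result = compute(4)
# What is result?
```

compute(t) = 1 + 2·compute(t-1), compute(0)=3. Closed form: (3+1)·2^4 - 1 = 63.

Answer: 63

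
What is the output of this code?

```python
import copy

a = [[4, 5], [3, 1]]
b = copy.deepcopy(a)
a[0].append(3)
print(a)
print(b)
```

Key concept: deep copy is fully independent.
Step by step:
`a = [[4, 5], [3, 1]]` → a = [[4, 5], [3, 1]]
`b = copy.deepcopy(a)` → b = [[4, 5], [3, 1]]
`a[0].append(3)` → a = [[4, 5, 3], [3, 1]]
`print(a)` → prints [[4, 5, 3], [3, 1]]
`print(b)` → prints [[4, 5], [3, 1]]

Answer:
[[4, 5, 3], [3, 1]]
[[4, 5], [3, 1]]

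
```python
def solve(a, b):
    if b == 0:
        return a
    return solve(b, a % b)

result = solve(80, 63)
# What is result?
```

solve(80, 63) -> solve(63, 17) -> solve(17, 12) -> solve(12, 5) -> solve(5, 2) -> solve(2, 1) -> solve(1, 0) -> 1

Answer: 1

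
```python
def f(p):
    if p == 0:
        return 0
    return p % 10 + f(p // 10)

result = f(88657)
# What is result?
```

Sum of digits of 88657: 7 + 5 + 6 + 8 + 8 = 34

Answer: 34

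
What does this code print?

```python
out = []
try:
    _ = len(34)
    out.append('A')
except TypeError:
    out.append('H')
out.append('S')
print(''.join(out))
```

Execution trace: 'H' (except TypeError) → 'S' (after the try/except). Output: HS

Answer: HS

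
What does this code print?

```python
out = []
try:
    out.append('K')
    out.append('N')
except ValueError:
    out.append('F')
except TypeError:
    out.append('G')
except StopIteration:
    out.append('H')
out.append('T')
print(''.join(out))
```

Execution trace: 'K' (try body) → 'N' (try body, no exception) → 'T' (after the try/except). Output: KNT

Answer: KNT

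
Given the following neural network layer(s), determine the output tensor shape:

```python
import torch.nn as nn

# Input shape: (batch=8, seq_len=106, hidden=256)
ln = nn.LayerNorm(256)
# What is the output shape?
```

Input: (8, 106, 256) -> Output: (8, 106, 256)

Answer: (8, 106, 256)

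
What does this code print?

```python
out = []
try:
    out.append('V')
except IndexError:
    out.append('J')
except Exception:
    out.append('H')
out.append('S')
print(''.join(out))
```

Execution trace: 'V' (try body, no exception) → 'S' (after the try/except). Output: VS

Answer: VS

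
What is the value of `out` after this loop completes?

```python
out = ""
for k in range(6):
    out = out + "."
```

Repeat '.' 6 times
`out` takes the values: "" → "." → ".." → "..." → "...." → "....." → "......"

Answer: "......"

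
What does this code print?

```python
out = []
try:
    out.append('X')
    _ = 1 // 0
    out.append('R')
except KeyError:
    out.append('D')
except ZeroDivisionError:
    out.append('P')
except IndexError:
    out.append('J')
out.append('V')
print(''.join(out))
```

Execution trace: 'X' (try body) → 'P' (except ZeroDivisionError) → 'V' (after the try/except). Output: XPV

Answer: XPV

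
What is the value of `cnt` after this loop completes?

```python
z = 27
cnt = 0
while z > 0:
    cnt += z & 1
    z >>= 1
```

Count set bits in 27 (binary: 0b11011)
`cnt` takes the values: 0 → 1 → 2 → 3 → 4

Answer: 4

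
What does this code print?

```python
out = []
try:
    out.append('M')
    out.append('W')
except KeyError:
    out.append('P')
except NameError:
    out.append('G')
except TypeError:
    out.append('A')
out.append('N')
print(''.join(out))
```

Execution trace: 'M' (try body) → 'W' (try body, no exception) → 'N' (after the try/except). Output: MWN

Answer: MWN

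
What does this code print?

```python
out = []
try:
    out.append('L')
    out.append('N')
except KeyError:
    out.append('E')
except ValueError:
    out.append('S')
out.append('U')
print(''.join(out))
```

Execution trace: 'L' (try body) → 'N' (try body, no exception) → 'U' (after the try/except). Output: LNU

Answer: LNU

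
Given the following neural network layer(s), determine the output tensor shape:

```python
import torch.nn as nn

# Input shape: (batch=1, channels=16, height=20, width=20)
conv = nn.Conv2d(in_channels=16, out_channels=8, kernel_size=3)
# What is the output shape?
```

Input: (1, 16, 20, 20) -> Output: (1, 8, 18, 18)

Answer: (1, 8, 18, 18)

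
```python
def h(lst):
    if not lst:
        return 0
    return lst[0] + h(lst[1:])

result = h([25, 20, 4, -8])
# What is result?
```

25 + 20 + 4 + (-8) + 0 = 41

Answer: 41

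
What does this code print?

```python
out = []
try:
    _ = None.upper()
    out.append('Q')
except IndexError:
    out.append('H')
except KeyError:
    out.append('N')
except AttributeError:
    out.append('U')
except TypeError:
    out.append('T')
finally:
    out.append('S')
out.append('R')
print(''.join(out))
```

Execution trace: 'U' (except AttributeError) → 'S' (finally) → 'R' (after the try/except). Output: USR

Answer: USR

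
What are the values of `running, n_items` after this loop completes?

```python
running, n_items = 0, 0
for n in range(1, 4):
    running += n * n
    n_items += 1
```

Sum of squares and count
`running, n_items` takes the values: (0, 0) → (1, 0) → (1, 1) → (5, 1) → (5, 2) → (14, 2) → (14, 3)

Answer: 14, 3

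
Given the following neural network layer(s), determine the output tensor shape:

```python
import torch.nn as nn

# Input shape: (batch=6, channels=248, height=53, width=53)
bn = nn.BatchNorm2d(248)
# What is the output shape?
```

Input: (6, 248, 53, 53) -> Output: (6, 248, 53, 53)

Answer: (6, 248, 53, 53)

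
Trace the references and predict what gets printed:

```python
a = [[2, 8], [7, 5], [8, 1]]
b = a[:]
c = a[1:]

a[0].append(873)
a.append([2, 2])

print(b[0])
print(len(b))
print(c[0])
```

Key concept: slice with nested mutation.
Step by step:
`a = [[2, 8], [7, 5], [8, 1]]` → a = [[2, 8], [7, 5], [8, 1]]
`b = a[:]` → b = [[2, 8], [7, 5], [8, 1]]
`c = a[1:]` → c = [[7, 5], [8, 1]]
`a[0].append(873)` → a = [[2, 8, 873], [7, 5], [8, 1]]; b = [[2, 8, 873], [7, 5], [8, 1]]
`a.append([2, 2])` → a = [[2, 8, 873], [7, 5], [8, 1], [2, 2]]
`print(b[0])` → prints [2, 8, 873]
`print(len(b))` → prints 3
`print(c[0])` → prints [7, 5]

Answer:
[2, 8, 873]
3
[7, 5]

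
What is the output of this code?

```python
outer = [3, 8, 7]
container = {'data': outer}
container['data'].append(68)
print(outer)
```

Key concept: dict holds reference to list.
Step by step:
`outer = [3, 8, 7]` → outer = [3, 8, 7]
`container = {'data': outer}` → container = {'data': [3, 8, 7]}
`container['data'].append(68)` → outer = [3, 8, 7, 68]; container = {'data': [3, 8, 7, 68]}
`print(outer)` → prints [3, 8, 7, 68]

Answer: [3, 8, 7, 68]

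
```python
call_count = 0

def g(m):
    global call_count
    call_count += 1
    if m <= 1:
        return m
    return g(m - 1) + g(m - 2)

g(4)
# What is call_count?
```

Calls(m) = 1 + Calls(m-1) + Calls(m-2); Calls(0)=Calls(1)=1. For m=4 this gives 9.

Answer: 9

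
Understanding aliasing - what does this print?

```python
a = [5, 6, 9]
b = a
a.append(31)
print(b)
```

Key concept: basic list aliasing.
Step by step:
`a = [5, 6, 9]` → a = [5, 6, 9]
`b = a` → b = [5, 6, 9] (same object as a)
`a.append(31)` → a = [5, 6, 9, 31] (same object as b); b = [5, 6, 9, 31] (same object as a)
`print(b)` → prints [5, 6, 9, 31]

Answer: [5, 6, 9, 31]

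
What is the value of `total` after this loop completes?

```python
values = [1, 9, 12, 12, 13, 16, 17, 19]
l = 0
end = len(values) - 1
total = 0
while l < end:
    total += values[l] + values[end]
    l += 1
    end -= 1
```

Sum of pairs from ends
`total` takes the values: 0 → 20 → 46 → 74 → 99

Answer: 99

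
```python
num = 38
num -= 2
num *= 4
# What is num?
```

Trace:
`num = 38` → num = 38
`num -= 2` → num = 36
`num *= 4` → num = 144
So num = 144

Answer: 144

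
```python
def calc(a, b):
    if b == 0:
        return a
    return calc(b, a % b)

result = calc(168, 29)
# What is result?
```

calc(168, 29) -> calc(29, 23) -> calc(23, 6) -> calc(6, 5) -> calc(5, 1) -> calc(1, 0) -> 1

Answer: 1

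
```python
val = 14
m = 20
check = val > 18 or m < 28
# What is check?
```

Trace:
`val = 14` → val = 14
`m = 20` → m = 20
`check = val > 18 or m < 28` → check = True
So check = True

Answer: True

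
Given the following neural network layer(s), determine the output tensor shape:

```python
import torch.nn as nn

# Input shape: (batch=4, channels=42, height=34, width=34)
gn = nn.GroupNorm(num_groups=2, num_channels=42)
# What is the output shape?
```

Input: (4, 42, 34, 34) -> Output: (4, 42, 34, 34)

Answer: (4, 42, 34, 34)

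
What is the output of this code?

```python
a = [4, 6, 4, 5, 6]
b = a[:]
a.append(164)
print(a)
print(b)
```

Key concept: slice [:] creates copy.
Step by step:
`a = [4, 6, 4, 5, 6]` → a = [4, 6, 4, 5, 6]
`b = a[:]` → b = [4, 6, 4, 5, 6]
`a.append(164)` → a = [4, 6, 4, 5, 6, 164]
`print(a)` → prints [4, 6, 4, 5, 6, 164]
`print(b)` → prints [4, 6, 4, 5, 6]

Answer:
[4, 6, 4, 5, 6, 164]
[4, 6, 4, 5, 6]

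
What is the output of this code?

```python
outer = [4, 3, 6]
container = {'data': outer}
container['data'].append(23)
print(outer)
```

Key concept: dict holds reference to list.
Step by step:
`outer = [4, 3, 6]` → outer = [4, 3, 6]
`container = {'data': outer}` → container = {'data': [4, 3, 6]}
`container['data'].append(23)` → outer = [4, 3, 6, 23]; container = {'data': [4, 3, 6, 23]}
`print(outer)` → prints [4, 3, 6, 23]

Answer: [4, 3, 6, 23]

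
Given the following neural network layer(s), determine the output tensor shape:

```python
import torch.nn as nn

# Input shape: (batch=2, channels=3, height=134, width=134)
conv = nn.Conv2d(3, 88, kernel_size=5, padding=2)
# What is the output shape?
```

Input: (2, 3, 134, 134) -> Output: (2, 88, 134, 134)

Answer: (2, 88, 134, 134)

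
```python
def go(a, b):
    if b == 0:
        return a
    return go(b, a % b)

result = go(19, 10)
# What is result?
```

go(19, 10) -> go(10, 9) -> go(9, 1) -> go(1, 0) -> 1

Answer: 1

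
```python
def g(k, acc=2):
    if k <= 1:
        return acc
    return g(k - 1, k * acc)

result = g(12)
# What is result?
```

Accumulator trace (n, acc): (12, 2) -> (11, 24) -> (10, 264) -> (9, 2640) -> (8, 23760) -> (7, 190080) -> (6, 1330560) -> (5, 7983360) -> (4, 39916800) -> (3, 159667200) -> (2, 479001600) -> (1, 958003200) -> return 958003200

Answer: 958003200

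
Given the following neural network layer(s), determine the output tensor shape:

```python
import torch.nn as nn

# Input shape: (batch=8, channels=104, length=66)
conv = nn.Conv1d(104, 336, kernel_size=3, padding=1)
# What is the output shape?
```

Input: (8, 104, 66) -> Output: (8, 336, 66)

Answer: (8, 336, 66)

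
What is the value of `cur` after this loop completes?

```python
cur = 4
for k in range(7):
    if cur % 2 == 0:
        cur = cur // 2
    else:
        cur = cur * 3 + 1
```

Collatz-style transformation from 4
`cur` takes the values: 4 → 2 → 1 → 4 → 2 → 1 → 4 → 2

Answer: 2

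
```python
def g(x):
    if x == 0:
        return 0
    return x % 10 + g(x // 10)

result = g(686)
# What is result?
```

Sum of digits of 686: 6 + 8 + 6 = 20

Answer: 20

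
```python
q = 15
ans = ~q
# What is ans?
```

Trace:
`q = 15` → q = 15
`ans = ~q` → ans = -16
So ans = -16

Answer: -16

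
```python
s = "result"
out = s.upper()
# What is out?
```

Trace:
`s = "result"` → s = 'result'
`out = s.upper()` → out = 'RESULT'
So out = 'RESULT'

Answer: 'RESULT'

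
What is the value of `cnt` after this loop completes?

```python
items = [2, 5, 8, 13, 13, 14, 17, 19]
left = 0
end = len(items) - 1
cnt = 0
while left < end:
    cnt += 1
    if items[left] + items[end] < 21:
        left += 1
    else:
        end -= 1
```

Steps to find pair summing to 21
`cnt` takes the values: 0 → 1 → 2 → 3 → 4 → 5 → 6 → 7

Answer: 7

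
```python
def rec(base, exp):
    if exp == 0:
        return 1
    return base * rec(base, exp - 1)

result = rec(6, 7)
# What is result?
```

rec(6, 7) = 6 * 6 * 6 * 6 * 6 * 6 * 6 = 279936

Answer: 279936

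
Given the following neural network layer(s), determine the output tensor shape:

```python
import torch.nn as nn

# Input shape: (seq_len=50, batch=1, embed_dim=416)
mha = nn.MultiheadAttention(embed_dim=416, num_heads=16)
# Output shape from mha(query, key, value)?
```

Input: (50, 1, 416) -> Output: (50, 1, 416)

Answer: (50, 1, 416)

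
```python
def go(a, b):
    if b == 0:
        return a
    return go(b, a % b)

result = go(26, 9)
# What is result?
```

go(26, 9) -> go(9, 8) -> go(8, 1) -> go(1, 0) -> 1

Answer: 1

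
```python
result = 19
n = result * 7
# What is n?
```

Trace:
`result = 19` → result = 19
`n = result * 7` → n = 133
So n = 133

Answer: 133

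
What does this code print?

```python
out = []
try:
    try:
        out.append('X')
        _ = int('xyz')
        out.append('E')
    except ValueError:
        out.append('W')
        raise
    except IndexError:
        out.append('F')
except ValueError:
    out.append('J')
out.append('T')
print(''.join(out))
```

Execution trace: 'X' (try body) → 'W' (except ValueError) → 'J' (outer except ValueError) → 'T' (after the try/except). Output: XWJT

Answer: XWJT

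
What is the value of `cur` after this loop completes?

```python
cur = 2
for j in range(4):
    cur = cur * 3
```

Multiply by 3, 4 times: 2 * 3^4 = 162
`cur` takes the values: 2 → 6 → 18 → 54 → 162

Answer: 162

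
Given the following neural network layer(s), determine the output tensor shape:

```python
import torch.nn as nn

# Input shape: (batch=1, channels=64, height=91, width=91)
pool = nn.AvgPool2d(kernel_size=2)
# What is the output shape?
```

Input: (1, 64, 91, 91) -> Output: (1, 64, 45, 45)

Answer: (1, 64, 45, 45)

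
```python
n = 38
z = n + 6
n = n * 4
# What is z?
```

Trace:
`n = 38` → n = 38
`z = n + 6` → z = 44
`n = n * 4` → n = 152
So z = 44

Answer: 44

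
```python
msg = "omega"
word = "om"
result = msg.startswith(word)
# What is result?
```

Trace:
`msg = "omega"` → msg = 'omega'
`word = "om"` → word = 'om'
`result = msg.startswith(word)` → result = True
So result = True

Answer: True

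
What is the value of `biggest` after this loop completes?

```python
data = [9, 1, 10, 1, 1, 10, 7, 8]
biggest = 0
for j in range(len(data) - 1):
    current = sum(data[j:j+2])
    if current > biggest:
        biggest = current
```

Max sum of 2-element window in [9, 1, 10, 1, 1, 10, 7, 8]
`biggest` takes the values: 0 → 10 → 11 → 17

Answer: 17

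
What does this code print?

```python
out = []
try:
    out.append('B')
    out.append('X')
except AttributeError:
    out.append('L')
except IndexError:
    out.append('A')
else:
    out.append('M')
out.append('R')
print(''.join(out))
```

Execution trace: 'B' (try body) → 'X' (try body, no exception) → 'M' (else) → 'R' (after the try/except). Output: BXMR

Answer: BXMR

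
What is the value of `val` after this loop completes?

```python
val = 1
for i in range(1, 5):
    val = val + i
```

Start at 1, add 1 through 4
`val` takes the values: 1 → 2 → 4 → 7 → 11

Answer: 11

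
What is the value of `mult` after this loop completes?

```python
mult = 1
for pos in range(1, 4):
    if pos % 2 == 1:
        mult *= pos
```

Product of odd numbers 1 to 3
`mult` takes the values: 1 → 3

Answer: 3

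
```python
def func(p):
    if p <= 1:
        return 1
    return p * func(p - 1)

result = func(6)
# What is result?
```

func(6) = 6 * 5 * 4 * 3 * 2 * 1 = 720

Answer: 720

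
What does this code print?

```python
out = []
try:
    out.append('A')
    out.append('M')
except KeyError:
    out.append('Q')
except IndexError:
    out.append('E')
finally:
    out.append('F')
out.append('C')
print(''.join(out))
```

Execution trace: 'A' (try body) → 'M' (try body, no exception) → 'F' (finally) → 'C' (after the try/except). Output: AMFC

Answer: AMFC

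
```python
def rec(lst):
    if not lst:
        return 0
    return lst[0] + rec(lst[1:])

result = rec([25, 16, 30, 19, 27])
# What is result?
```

25 + 16 + 30 + 19 + 27 + 0 = 117

Answer: 117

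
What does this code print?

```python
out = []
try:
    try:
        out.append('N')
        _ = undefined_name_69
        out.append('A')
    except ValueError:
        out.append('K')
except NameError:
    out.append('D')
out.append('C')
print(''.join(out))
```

Execution trace: 'N' (try body) → 'D' (outer except NameError) → 'C' (after the try/except). Output: NDC

Answer: NDC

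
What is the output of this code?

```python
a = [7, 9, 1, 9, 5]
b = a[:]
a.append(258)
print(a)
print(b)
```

Key concept: slice [:] creates copy.
Step by step:
`a = [7, 9, 1, 9, 5]` → a = [7, 9, 1, 9, 5]
`b = a[:]` → b = [7, 9, 1, 9, 5]
`a.append(258)` → a = [7, 9, 1, 9, 5, 258]
`print(a)` → prints [7, 9, 1, 9, 5, 258]
`print(b)` → prints [7, 9, 1, 9, 5]

Answer:
[7, 9, 1, 9, 5, 258]
[7, 9, 1, 9, 5]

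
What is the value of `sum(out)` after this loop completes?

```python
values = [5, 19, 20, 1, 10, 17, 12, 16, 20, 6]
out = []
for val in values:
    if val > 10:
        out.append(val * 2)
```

Sum of doubled values > 10
`out` takes the values: [] → [38] → [38, 40] → [38, 40, 34] → [38, 40, 34, 24] → [38, 40, 34, 24, 32] → [38, 40, 34, 24, 32, 40]
So `sum(out)` = 208

Answer: 208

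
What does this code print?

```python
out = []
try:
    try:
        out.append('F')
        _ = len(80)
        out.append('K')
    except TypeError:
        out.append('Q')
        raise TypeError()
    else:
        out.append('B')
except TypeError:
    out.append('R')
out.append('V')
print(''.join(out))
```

Execution trace: 'F' (try body) → 'Q' (except TypeError) → 'R' (outer except TypeError) → 'V' (after the try/except). Output: FQRV

Answer: FQRV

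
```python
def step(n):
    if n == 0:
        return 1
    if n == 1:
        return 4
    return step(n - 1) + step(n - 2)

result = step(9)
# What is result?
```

Build up from base cases: step(0)=1, step(1)=4, step(2)=5, step(3)=9, step(4)=14, step(5)=23, step(6)=37, ..., step(9)=157

Answer: 157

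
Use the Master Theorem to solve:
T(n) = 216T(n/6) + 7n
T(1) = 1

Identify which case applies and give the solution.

a=216, b=6, f(n)=7n. log_6(216) = 3. Since c=1 < 3, Case 1 applies: T(n) = Θ(n^log_b(a)) = O(n^3).

Answer: O(n^3) - Case 1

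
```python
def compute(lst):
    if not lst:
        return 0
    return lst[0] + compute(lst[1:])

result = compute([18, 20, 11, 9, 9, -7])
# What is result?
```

18 + 20 + 11 + 9 + 9 + (-7) + 0 = 60

Answer: 60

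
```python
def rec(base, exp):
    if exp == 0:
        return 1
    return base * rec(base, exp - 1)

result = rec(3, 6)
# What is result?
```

rec(3, 6) = 3 * 3 * 3 * 3 * 3 * 3 = 729

Answer: 729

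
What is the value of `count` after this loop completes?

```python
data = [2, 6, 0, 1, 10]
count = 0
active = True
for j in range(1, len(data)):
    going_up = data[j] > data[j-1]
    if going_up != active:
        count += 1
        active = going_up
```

Count direction changes in [2, 6, 0, 1, 10]
`count` takes the values: 0 → 1 → 2

Answer: 2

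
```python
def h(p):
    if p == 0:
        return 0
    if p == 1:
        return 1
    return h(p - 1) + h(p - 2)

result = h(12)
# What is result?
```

Build up from base cases: h(0)=0, h(1)=1, h(2)=1, h(3)=2, h(4)=3, h(5)=5, h(6)=8, ..., h(12)=144

Answer: 144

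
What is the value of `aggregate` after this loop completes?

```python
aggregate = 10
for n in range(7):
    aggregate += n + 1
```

Start at 10, add 1 to 7 = 38
`aggregate` takes the values: 10 → 11 → 13 → 16 → 20 → 25 → 31 → 38

Answer: 38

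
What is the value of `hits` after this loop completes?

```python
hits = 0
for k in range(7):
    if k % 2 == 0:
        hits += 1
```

Count numbers divisible by 2 in range(7)
`hits` takes the values: 0 → 1 → 2 → 3 → 4

Answer: 4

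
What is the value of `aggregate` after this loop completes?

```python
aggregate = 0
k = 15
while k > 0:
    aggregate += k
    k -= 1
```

Sum 15 down to 1
`aggregate` takes the values: 0 → 15 → 29 → 42 → 54 → 65 → 75 → 84 → 92 → 99 → 105 → 110 → 114 → 117 → 119 → 120

Answer: 120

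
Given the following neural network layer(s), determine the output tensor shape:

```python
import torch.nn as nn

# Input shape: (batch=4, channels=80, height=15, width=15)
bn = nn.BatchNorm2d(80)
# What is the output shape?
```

Input: (4, 80, 15, 15) -> Output: (4, 80, 15, 15)

Answer: (4, 80, 15, 15)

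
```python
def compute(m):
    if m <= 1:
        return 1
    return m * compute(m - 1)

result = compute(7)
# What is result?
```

compute(7) = 7 * 6 * 5 * 4 * 3 * 2 * 1 = 5040

Answer: 5040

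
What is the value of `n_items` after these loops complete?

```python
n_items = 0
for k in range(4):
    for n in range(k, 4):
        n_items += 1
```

Upper triangle: 4 + 3 + ... + 1
`n_items` takes the values: 0 → 1 → 2 → 3 → 4 → 5 → 6 → 7 → 8 → 9 → 10

Answer: 10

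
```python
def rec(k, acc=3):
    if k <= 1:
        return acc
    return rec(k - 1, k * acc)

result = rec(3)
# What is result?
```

Accumulator trace (n, acc): (3, 3) -> (2, 9) -> (1, 18) -> return 18

Answer: 18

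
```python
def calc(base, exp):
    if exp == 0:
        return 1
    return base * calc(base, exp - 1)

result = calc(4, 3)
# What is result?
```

calc(4, 3) = 4 * 4 * 4 = 64

Answer: 64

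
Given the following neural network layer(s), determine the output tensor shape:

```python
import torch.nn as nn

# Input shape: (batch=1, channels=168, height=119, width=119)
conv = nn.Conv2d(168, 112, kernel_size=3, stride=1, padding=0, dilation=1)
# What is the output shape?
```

Input: (1, 168, 119, 119) -> Output: (1, 112, 117, 117)

Answer: (1, 112, 117, 117)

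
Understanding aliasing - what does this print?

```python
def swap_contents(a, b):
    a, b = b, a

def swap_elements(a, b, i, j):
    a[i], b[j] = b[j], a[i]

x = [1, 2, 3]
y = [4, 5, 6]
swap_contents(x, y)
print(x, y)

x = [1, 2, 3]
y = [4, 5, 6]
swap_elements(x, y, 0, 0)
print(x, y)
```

Key concept: parameter rebinding vs mutation.
Step by step:
`x = [1, 2, 3]` → x = [1, 2, 3]
`y = [4, 5, 6]` → y = [4, 5, 6]
`swap_contents(x, y)` → no visible change to tracked variables
`print(x, y)` → prints [1, 2, 3] [4, 5, 6]
`x = [1, 2, 3]` → x = [1, 2, 3]
`y = [4, 5, 6]` → y = [4, 5, 6]
`swap_elements(x, y, 0, 0)` → x = [4, 2, 3]; y = [1, 5, 6]
`print(x, y)` → prints [4, 2, 3] [1, 5, 6]

Answer:
[1, 2, 3] [4, 5, 6]
[4, 2, 3] [1, 5, 6]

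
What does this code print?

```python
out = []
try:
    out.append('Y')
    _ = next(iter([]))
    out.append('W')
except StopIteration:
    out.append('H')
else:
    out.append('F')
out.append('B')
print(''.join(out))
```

Execution trace: 'Y' (try body) → 'H' (except StopIteration) → 'B' (after the try/except). Output: YHB

Answer: YHB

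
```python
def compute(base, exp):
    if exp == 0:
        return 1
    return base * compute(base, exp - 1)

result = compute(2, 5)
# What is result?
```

compute(2, 5) = 2 * 2 * 2 * 2 * 2 = 32

Answer: 32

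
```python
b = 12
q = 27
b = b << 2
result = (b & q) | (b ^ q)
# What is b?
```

Trace:
`b = 12` → b = 12
`q = 27` → q = 27
`b = b << 2` → b = 48
`result = (b & q) | (b ^ q)` → result = 59
So b = 48

Answer: 48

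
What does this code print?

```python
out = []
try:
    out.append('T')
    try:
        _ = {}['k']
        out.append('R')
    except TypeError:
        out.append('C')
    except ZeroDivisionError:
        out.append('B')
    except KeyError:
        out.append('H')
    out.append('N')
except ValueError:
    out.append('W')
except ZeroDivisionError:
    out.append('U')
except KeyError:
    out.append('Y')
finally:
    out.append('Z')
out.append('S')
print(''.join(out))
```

Execution trace: 'T' (try body) → 'H' (inner except KeyError) → 'N' (try body, no exception) → 'Z' (finally) → 'S' (after the try/except). Output: THNZS

Answer: THNZS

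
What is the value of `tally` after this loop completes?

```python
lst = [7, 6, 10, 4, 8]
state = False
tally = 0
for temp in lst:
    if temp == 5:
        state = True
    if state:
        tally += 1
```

Count elements after first 5 in [7, 6, 10, 4, 8]
`tally` takes the values: 0

Answer: 0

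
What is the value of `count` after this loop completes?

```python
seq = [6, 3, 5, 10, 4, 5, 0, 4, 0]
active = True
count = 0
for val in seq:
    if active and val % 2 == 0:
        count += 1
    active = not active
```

Count even values at even positions
`count` takes the values: 0 → 1 → 2 → 3 → 4

Answer: 4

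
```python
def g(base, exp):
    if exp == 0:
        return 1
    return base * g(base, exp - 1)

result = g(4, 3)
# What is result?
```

g(4, 3) = 4 * 4 * 4 = 64

Answer: 64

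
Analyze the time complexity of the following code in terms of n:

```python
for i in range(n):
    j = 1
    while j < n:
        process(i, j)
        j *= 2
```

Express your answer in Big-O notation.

This is Linear outer loop, logarithmic inner loop. Time complexity: O(n log n).

Answer: O(n log n)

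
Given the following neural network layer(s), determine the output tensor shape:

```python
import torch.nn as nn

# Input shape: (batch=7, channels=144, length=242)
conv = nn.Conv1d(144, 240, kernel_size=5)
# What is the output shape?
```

Input: (7, 144, 242) -> Output: (7, 240, 238)

Answer: (7, 240, 238)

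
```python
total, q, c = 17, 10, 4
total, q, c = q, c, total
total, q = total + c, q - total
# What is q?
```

Trace:
`total, q, c = 17, 10, 4` → total = 17; q = 10; c = 4
`total, q, c = q, c, total` → total = 10; q = 4; c = 17
`total, q = total + c, q - total` → total = 27; q = -6
So q = -6

Answer: -6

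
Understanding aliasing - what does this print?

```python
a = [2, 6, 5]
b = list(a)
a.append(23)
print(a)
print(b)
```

Key concept: list() constructor creates copy.
Step by step:
`a = [2, 6, 5]` → a = [2, 6, 5]
`b = list(a)` → b = [2, 6, 5]
`a.append(23)` → a = [2, 6, 5, 23]
`print(a)` → prints [2, 6, 5, 23]
`print(b)` → prints [2, 6, 5]

Answer:
[2, 6, 5, 23]
[2, 6, 5]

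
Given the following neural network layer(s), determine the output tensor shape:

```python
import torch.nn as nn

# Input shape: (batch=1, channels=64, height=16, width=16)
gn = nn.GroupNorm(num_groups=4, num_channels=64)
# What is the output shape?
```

Input: (1, 64, 16, 16) -> Output: (1, 64, 16, 16)

Answer: (1, 64, 16, 16)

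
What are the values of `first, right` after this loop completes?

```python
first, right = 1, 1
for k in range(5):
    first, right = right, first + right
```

Fibonacci: after 5 iterations
`first, right` takes the values: (1, 1) → (1, 2) → (2, 3) → (3, 5) → (5, 8) → (8, 13)

Answer: 8, 13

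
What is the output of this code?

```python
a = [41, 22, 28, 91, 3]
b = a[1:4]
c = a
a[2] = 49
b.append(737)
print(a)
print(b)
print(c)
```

Key concept: slice vs alias.
Step by step:
`a = [41, 22, 28, 91, 3]` → a = [41, 22, 28, 91, 3]
`b = a[1:4]` → b = [22, 28, 91]
`c = a` → c = [41, 22, 28, 91, 3] (same object as a)
`a[2] = 49` → a = [41, 22, 49, 91, 3] (same object as c); c = [41, 22, 49, 91, 3] (same object as a)
`b.append(737)` → b = [22, 28, 91, 737]
`print(a)` → prints [41, 22, 49, 91, 3]
`print(b)` → prints [22, 28, 91, 737]
`print(c)` → prints [41, 22, 49, 91, 3]

Answer:
[41, 22, 49, 91, 3]
[22, 28, 91, 737]
[41, 22, 49, 91, 3]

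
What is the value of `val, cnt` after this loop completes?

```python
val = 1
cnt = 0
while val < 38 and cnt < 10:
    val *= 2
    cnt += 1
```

Double until >= 38 or 10 iterations
`val, cnt` takes the values: (1, 0) → (2, 0) → (2, 1) → (4, 1) → (4, 2) → (8, 2) → (8, 3) → (16, 3) → (16, 4) → (32, 4) → (32, 5) → (64, 5) → (64, 6)

Answer: 64, 6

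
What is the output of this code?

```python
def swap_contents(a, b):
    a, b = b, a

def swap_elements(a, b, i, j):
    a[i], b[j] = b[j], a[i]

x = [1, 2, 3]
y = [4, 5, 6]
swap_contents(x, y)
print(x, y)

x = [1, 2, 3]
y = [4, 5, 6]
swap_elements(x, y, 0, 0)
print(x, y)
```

Key concept: parameter rebinding vs mutation.
Step by step:
`x = [1, 2, 3]` → x = [1, 2, 3]
`y = [4, 5, 6]` → y = [4, 5, 6]
`swap_contents(x, y)` → no visible change to tracked variables
`print(x, y)` → prints [1, 2, 3] [4, 5, 6]
`x = [1, 2, 3]` → x = [1, 2, 3]
`y = [4, 5, 6]` → y = [4, 5, 6]
`swap_elements(x, y, 0, 0)` → x = [4, 2, 3]; y = [1, 5, 6]
`print(x, y)` → prints [4, 2, 3] [1, 5, 6]

Answer:
[1, 2, 3] [4, 5, 6]
[4, 2, 3] [1, 5, 6]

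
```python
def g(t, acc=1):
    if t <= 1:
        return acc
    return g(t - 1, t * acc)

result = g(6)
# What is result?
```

Accumulator trace (n, acc): (6, 1) -> (5, 6) -> (4, 30) -> (3, 120) -> (2, 360) -> (1, 720) -> return 720

Answer: 720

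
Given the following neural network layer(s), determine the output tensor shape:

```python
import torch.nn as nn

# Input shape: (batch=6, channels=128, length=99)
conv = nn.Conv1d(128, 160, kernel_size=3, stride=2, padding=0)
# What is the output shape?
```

Input: (6, 128, 99) -> Output: (6, 160, 49)

Answer: (6, 160, 49)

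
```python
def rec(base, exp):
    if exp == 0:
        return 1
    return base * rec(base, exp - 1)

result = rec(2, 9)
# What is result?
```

rec(2, 9) = 2 * 2 * 2 * 2 * 2 * 2 * 2 * 2 * 2 = 512

Answer: 512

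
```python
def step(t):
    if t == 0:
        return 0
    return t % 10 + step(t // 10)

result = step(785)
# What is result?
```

Sum of digits of 785: 5 + 8 + 7 = 20

Answer: 20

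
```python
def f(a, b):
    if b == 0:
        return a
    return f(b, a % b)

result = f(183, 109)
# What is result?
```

f(183, 109) -> f(109, 74) -> f(74, 35) -> f(35, 4) -> f(4, 3) -> f(3, 1) -> f(1, 0) -> 1

Answer: 1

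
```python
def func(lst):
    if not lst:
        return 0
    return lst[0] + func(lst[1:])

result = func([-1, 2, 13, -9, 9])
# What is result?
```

(-1) + 2 + 13 + (-9) + 9 + 0 = 14

Answer: 14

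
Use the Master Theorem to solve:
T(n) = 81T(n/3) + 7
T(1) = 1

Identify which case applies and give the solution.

a=81, b=3, f(n)=7. log_3(81) = 4. Since c=0 < 4, Case 1 applies: T(n) = Θ(n^log_b(a)) = O(n^4).

Answer: O(n^4) - Case 1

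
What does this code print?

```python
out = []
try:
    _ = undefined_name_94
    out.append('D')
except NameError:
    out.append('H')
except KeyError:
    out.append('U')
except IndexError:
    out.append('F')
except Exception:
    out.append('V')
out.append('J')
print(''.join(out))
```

Execution trace: 'H' (except NameError) → 'J' (after the try/except). Output: HJ

Answer: HJ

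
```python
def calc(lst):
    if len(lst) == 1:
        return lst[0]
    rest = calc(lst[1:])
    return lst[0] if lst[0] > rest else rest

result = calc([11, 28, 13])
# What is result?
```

Recursive max over [11, 28, 13] = 28

Answer: 28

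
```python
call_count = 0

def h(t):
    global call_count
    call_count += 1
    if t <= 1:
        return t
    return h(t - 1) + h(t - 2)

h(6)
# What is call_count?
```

Calls(t) = 1 + Calls(t-1) + Calls(t-2); Calls(0)=Calls(1)=1. For t=6 this gives 25.

Answer: 25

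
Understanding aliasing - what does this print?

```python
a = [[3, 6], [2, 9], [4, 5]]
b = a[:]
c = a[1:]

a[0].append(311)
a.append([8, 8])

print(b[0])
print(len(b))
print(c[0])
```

Key concept: slice with nested mutation.
Step by step:
`a = [[3, 6], [2, 9], [4, 5]]` → a = [[3, 6], [2, 9], [4, 5]]
`b = a[:]` → b = [[3, 6], [2, 9], [4, 5]]
`c = a[1:]` → c = [[2, 9], [4, 5]]
`a[0].append(311)` → a = [[3, 6, 311], [2, 9], [4, 5]]; b = [[3, 6, 311], [2, 9], [4, 5]]
`a.append([8, 8])` → a = [[3, 6, 311], [2, 9], [4, 5], [8, 8]]
`print(b[0])` → prints [3, 6, 311]
`print(len(b))` → prints 3
`print(c[0])` → prints [2, 9]

Answer:
[3, 6, 311]
3
[2, 9]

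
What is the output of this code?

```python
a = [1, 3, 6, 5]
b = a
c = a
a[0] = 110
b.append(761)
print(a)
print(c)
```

Key concept: multiple aliases.
Step by step:
`a = [1, 3, 6, 5]` → a = [1, 3, 6, 5]
`b = a` → b = [1, 3, 6, 5] (same object as a)
`c = a` → c = [1, 3, 6, 5] (same object as a, b)
`a[0] = 110` → a = [110, 3, 6, 5] (same object as b, c); b = [110, 3, 6, 5] (same object as a, c); c = [110, 3, 6, 5] (same object as a, b)
`b.append(761)` → a = [110, 3, 6, 5, 761] (same object as b, c); b = [110, 3, 6, 5, 761] (same object as a, c); c = [110, 3, 6, 5, 761] (same object as a, b)
`print(a)` → prints [110, 3, 6, 5, 761]
`print(c)` → prints [110, 3, 6, 5, 761]

Answer:
[110, 3, 6, 5, 761]
[110, 3, 6, 5, 761]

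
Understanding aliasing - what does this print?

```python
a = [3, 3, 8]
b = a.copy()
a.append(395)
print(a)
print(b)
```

Key concept: list.copy() creates independent copy.
Step by step:
`a = [3, 3, 8]` → a = [3, 3, 8]
`b = a.copy()` → b = [3, 3, 8]
`a.append(395)` → a = [3, 3, 8, 395]
`print(a)` → prints [3, 3, 8, 395]
`print(b)` → prints [3, 3, 8]

Answer:
[3, 3, 8, 395]
[3, 3, 8]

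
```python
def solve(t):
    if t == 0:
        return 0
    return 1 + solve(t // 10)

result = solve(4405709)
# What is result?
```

Count of digits of 4405709: 7

Answer: 7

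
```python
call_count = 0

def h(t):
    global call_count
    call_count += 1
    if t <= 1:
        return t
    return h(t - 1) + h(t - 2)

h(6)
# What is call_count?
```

Calls(t) = 1 + Calls(t-1) + Calls(t-2); Calls(0)=Calls(1)=1. For t=6 this gives 25.

Answer: 25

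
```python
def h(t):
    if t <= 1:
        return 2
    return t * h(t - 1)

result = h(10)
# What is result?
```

h(10) = 10 * 9 * 8 * 7 * 6 * 5 * 4 * 3 * 2 * 2 = 7257600

Answer: 7257600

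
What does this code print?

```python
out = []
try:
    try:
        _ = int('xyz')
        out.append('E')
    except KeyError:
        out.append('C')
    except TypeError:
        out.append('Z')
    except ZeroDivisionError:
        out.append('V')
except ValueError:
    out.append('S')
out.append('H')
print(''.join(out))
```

Execution trace: 'S' (outer except ValueError) → 'H' (after the try/except). Output: SH

Answer: SH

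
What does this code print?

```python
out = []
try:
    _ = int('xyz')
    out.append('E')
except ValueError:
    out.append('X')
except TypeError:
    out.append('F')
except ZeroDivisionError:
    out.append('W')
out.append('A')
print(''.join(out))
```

Execution trace: 'X' (except ValueError) → 'A' (after the try/except). Output: XA

Answer: XA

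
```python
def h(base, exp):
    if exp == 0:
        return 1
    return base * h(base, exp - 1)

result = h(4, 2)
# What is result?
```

h(4, 2) = 4 * 4 = 16

Answer: 16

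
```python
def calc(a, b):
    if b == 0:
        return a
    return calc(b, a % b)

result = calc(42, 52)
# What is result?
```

calc(42, 52) -> calc(52, 42) -> calc(42, 10) -> calc(10, 2) -> calc(2, 0) -> 2

Answer: 2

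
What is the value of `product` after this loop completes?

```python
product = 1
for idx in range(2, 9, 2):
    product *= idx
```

Product of even numbers 2 to 8
`product` takes the values: 1 → 2 → 8 → 48 → 384

Answer: 384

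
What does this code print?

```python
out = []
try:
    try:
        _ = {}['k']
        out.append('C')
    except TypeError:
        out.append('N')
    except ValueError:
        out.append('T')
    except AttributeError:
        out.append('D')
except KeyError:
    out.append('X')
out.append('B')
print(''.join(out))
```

Execution trace: 'X' (outer except KeyError) → 'B' (after the try/except). Output: XB

Answer: XB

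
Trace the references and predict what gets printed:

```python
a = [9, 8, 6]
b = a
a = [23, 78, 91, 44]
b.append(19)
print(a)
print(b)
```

Key concept: rebinding vs mutation: a is rebound to a new list, b still points at the original.
Step by step:
`a = [9, 8, 6]` → a = [9, 8, 6]
`b = a` → b = [9, 8, 6] (same object as a)
`a = [23, 78, 91, 44]` → a = [23, 78, 91, 44]
`b.append(19)` → b = [9, 8, 6, 19]
`print(a)` → prints [23, 78, 91, 44]
`print(b)` → prints [9, 8, 6, 19]

Answer:
[23, 78, 91, 44]
[9, 8, 6, 19]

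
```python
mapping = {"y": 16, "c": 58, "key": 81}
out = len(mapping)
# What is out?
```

Trace:
`mapping = {"y": 16, "c": 58, "key": 81}` → mapping = {'y': 16, 'c': 58, 'key': 81}
`out = len(mapping)` → out = 3
So out = 3

Answer: 3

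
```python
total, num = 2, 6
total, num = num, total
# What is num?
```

Trace:
`total, num = 2, 6` → total = 2; num = 6
`total, num = num, total` → total = 6; num = 2
So num = 2

Answer: 2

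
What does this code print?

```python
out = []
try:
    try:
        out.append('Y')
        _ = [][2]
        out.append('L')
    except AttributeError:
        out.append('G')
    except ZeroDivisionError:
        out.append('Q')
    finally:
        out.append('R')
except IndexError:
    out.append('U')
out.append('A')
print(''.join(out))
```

Execution trace: 'Y' (try body) → 'R' (finally) → 'U' (outer except IndexError) → 'A' (after the try/except). Output: YRUA

Answer: YRUA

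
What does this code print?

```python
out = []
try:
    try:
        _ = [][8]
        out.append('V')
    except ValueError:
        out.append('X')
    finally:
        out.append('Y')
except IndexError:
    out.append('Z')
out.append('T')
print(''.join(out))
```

Execution trace: 'Y' (finally) → 'Z' (outer except IndexError) → 'T' (after the try/except). Output: YZT

Answer: YZT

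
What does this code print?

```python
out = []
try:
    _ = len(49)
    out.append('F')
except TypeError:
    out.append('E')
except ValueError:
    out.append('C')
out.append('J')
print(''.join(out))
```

Execution trace: 'E' (except TypeError) → 'J' (after the try/except). Output: EJ

Answer: EJ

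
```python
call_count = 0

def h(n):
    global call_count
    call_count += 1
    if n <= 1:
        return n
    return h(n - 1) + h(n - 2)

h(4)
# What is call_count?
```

Calls(n) = 1 + Calls(n-1) + Calls(n-2); Calls(0)=Calls(1)=1. For n=4 this gives 9.

Answer: 9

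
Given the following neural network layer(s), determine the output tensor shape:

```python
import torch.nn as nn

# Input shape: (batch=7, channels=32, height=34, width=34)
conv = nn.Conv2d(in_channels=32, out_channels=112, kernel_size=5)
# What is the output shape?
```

Input: (7, 32, 34, 34) -> Output: (7, 112, 30, 30)

Answer: (7, 112, 30, 30)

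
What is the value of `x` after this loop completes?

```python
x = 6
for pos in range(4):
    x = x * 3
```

Multiply by 3, 4 times: 6 * 3^4 = 486
`x` takes the values: 6 → 18 → 54 → 162 → 486

Answer: 486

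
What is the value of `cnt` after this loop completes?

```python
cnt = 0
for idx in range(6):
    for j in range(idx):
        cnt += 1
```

Triangle number: 0+1+2+...+5
`cnt` takes the values: 0 → 1 → 2 → 3 → 4 → 5 → 6 → 7 → 8 → 9 → 10 → 11 → 12 → 13 → 14 → 15

Answer: 15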